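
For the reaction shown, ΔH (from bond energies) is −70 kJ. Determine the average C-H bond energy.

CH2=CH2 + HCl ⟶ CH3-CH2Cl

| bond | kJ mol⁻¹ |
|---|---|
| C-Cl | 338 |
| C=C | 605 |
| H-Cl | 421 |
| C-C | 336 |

Let D be the C-H bond energy.
Σ(broken) = 4×D + 1×605 + 1×421 = 1026 + 4D
Σ(formed) = 1×336 + 1×338 + 5×D = 674 + 5D
ΔH = Σ(broken) − Σ(formed) = (1026 + 4D) − (674 + 5D) = +352 − D
Setting this equal to −70 kJ gives D = 422 kJ/mol.

D(C-H) ≈ 422 kJ/mol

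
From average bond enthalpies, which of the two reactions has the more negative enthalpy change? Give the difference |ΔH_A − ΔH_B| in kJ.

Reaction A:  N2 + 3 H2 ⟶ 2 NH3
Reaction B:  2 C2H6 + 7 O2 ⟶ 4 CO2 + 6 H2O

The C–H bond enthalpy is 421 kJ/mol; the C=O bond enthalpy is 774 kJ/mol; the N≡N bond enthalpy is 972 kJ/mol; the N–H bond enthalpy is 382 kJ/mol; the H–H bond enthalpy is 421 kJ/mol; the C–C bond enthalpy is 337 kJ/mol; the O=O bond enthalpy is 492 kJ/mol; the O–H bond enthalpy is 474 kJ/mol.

Reaction B, by 2653 kJ

Reaction A:
  Bonds broken (reactants):
    H–H: 3 × 421 = 1263
    N≡N: 1 × 972 = 972
    Σ(broken) = 2235 kJ
  Bonds formed (products):
    N–H: 6 × 382 = 2292
    Σ(formed) = 2292 kJ
  ΔH_A = 2235 − 2292 = −57 kJ
Reaction B:
  Bonds broken (reactants):
    C–C: 2 × 337 = 674
    C–H: 12 × 421 = 5052
    O=O: 7 × 492 = 3444
    Σ(broken) = 9170 kJ
  Bonds formed (products):
    C=O: 8 × 774 = 6192
    O–H: 12 × 474 = 5688
    Σ(formed) = 11880 kJ
  ΔH_B = 9170 − 11880 = −2710 kJ
ΔH_A − ΔH_B = +2653 kJ, so reaction B has the more negative ΔH; |ΔH_A − ΔH_B| = 2653 kJ.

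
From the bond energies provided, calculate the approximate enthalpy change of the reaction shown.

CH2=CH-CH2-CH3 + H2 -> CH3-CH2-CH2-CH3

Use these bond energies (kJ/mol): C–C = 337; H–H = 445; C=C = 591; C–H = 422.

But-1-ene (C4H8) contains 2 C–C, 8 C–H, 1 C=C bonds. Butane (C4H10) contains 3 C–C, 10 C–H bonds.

ΔH ≈ −145 kJ

Bonds broken (reactants):
  C–C: 2 × 337 = 674
  C–H: 8 × 422 = 3376
  C=C: 1 × 591 = 591
  H–H: 1 × 445 = 445
  Σ(broken) = 5086 kJ
Bonds formed (products):
  C–C: 3 × 337 = 1011
  C–H: 10 × 422 = 4220
  Σ(formed) = 5231 kJ
ΔH = Σ(broken) − Σ(formed) = 5086 − 5231 = −145 kJ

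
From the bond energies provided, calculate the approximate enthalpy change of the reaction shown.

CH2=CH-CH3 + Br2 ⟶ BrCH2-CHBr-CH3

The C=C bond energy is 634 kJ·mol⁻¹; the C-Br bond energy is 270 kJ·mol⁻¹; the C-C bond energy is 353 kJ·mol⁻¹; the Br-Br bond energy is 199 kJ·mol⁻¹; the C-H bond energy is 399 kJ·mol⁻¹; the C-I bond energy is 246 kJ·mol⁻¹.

ΔH ≈ −60 kJ

Bonds broken (reactants):
  Br-Br: 1 × 199 = 199
  C-C: 1 × 353 = 353
  C-H: 6 × 399 = 2394
  C=C: 1 × 634 = 634
  Σ(broken) = 3580 kJ
Bonds formed (products):
  C-Br: 2 × 270 = 540
  C-C: 2 × 353 = 706
  C-H: 6 × 399 = 2394
  Σ(formed) = 3640 kJ
ΔH = Σ(broken) − Σ(formed) = 3580 − 3640 = −60 kJ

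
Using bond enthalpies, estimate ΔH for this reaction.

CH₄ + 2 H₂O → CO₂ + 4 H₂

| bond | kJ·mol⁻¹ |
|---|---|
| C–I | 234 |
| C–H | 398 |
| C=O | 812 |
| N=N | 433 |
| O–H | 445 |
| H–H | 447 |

ΔH ≈ −40 kJ

Bonds broken (reactants):
  C–H: 4 × 398 = 1592
  O–H: 4 × 445 = 1780
  Σ(broken) = 3372 kJ
Bonds formed (products):
  C=O: 2 × 812 = 1624
  H–H: 4 × 447 = 1788
  Σ(formed) = 3412 kJ
ΔH = Σ(broken) − Σ(formed) = 3372 − 3412 = −40 kJ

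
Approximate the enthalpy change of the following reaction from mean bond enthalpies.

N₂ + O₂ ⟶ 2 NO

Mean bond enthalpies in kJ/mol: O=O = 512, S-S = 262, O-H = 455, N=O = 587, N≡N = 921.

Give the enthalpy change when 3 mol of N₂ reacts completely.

ΔH = +777 kJ

Bonds broken (reactants):
  N≡N: 1 × 921 = 921
  O=O: 1 × 512 = 512
  Σ(broken) = 1433 kJ
Bonds formed (products):
  N=O: 2 × 587 = 1174
  Σ(formed) = 1174 kJ
ΔH = Σ(broken) − Σ(formed) = 1433 − 1174 = +259 kJ
For 3× the reaction as written: 3 × (+259) = +777 kJ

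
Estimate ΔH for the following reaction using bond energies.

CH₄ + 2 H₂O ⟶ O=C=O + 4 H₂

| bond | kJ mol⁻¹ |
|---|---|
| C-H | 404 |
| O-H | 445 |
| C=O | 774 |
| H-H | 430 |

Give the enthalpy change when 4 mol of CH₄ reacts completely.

ΔH = +512 kJ

Bonds broken (reactants):
  C-H: 4 × 404 = 1616
  O-H: 4 × 445 = 1780
  Σ(broken) = 3396 kJ
Bonds formed (products):
  C=O: 2 × 774 = 1548
  H-H: 4 × 430 = 1720
  Σ(formed) = 3268 kJ
ΔH = Σ(broken) − Σ(formed) = 3396 − 3268 = +128 kJ
For 4× the reaction as written: 4 × (+128) = +512 kJ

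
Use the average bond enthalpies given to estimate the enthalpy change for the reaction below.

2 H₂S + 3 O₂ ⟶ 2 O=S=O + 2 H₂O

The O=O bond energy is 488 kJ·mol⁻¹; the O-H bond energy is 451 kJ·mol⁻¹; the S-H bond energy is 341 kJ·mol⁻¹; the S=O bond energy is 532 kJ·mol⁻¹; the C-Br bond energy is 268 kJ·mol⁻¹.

ΔH ≈ −1104 kJ

Bonds broken (reactants):
  O=O: 3 × 488 = 1464
  S-H: 4 × 341 = 1364
  Σ(broken) = 2828 kJ
Bonds formed (products):
  O-H: 4 × 451 = 1804
  S=O: 4 × 532 = 2128
  Σ(formed) = 3932 kJ
ΔH = Σ(broken) − Σ(formed) = 2828 − 3932 = −1104 kJ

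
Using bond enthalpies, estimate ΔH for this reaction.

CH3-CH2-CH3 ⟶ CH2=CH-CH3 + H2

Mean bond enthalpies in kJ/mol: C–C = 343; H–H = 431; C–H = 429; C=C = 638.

Bonds broken (reactants):
  C–C: 2 × 343 = 686
  C–H: 8 × 429 = 3432
  Σ(broken) = 4118 kJ
Bonds formed (products):
  C–C: 1 × 343 = 343
  C–H: 6 × 429 = 2574
  C=C: 1 × 638 = 638
  H–H: 1 × 431 = 431
  Σ(formed) = 3986 kJ
ΔH = Σ(broken) − Σ(formed) = 4118 − 3986 = +132 kJ

ΔH ≈ +132 kJ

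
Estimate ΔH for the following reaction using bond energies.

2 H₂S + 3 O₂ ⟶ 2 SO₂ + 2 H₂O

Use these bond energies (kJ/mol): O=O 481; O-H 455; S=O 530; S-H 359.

ΔH ≈ −1061 kJ

Bonds broken (reactants):
  O=O: 3 × 481 = 1443
  S-H: 4 × 359 = 1436
  Σ(broken) = 2879 kJ
Bonds formed (products):
  O-H: 4 × 455 = 1820
  S=O: 4 × 530 = 2120
  Σ(formed) = 3940 kJ
ΔH = Σ(broken) − Σ(formed) = 2879 − 3940 = −1061 kJ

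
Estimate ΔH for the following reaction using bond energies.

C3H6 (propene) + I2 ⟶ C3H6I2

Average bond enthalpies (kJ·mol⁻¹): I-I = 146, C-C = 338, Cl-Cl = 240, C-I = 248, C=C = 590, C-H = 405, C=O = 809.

Bonds broken (reactants):
  C-C: 1 × 338 = 338
  C-H: 6 × 405 = 2430
  C=C: 1 × 590 = 590
  I-I: 1 × 146 = 146
  Σ(broken) = 3504 kJ
Bonds formed (products):
  C-C: 2 × 338 = 676
  C-H: 6 × 405 = 2430
  C-I: 2 × 248 = 496
  Σ(formed) = 3602 kJ
ΔH = Σ(broken) − Σ(formed) = 3504 − 3602 = −98 kJ

ΔH ≈ −98 kJ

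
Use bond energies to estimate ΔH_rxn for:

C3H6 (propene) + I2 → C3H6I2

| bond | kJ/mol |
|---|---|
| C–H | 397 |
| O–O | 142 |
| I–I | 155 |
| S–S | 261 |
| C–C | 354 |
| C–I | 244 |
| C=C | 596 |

ΔH ≈ −91 kJ

Bonds broken (reactants):
  C–C: 1 × 354 = 354
  C–H: 6 × 397 = 2382
  C=C: 1 × 596 = 596
  I–I: 1 × 155 = 155
  Σ(broken) = 3487 kJ
Bonds formed (products):
  C–C: 2 × 354 = 708
  C–H: 6 × 397 = 2382
  C–I: 2 × 244 = 488
  Σ(formed) = 3578 kJ
ΔH = Σ(broken) − Σ(formed) = 3487 − 3578 = −91 kJ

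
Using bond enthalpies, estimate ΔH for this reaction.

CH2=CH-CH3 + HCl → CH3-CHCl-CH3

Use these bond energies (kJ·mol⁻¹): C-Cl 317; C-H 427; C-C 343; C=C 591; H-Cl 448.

ΔH ≈ −48 kJ

Bonds broken (reactants):
  C-C: 1 × 343 = 343
  C-H: 6 × 427 = 2562
  C=C: 1 × 591 = 591
  H-Cl: 1 × 448 = 448
  Σ(broken) = 3944 kJ
Bonds formed (products):
  C-C: 2 × 343 = 686
  C-Cl: 1 × 317 = 317
  C-H: 7 × 427 = 2989
  Σ(formed) = 3992 kJ
ΔH = Σ(broken) − Σ(formed) = 3944 − 3992 = −48 kJ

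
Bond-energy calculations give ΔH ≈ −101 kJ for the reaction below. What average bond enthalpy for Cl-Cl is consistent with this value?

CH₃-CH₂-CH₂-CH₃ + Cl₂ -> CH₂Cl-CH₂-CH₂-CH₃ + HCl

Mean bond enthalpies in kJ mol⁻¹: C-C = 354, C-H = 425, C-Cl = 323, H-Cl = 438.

D(Cl-Cl) ≈ 235 kJ/mol

Let D be the Cl-Cl bond energy.
Σ(broken) = 3×354 + 10×425 + 1×D = 5312 + D
Σ(formed) = 3×354 + 1×323 + 9×425 + 1×438 = 5648
ΔH = Σ(broken) − Σ(formed) = (5312 + D) − (5648) = −336 + D
Setting this equal to −101 kJ gives D = 235 kJ/mol.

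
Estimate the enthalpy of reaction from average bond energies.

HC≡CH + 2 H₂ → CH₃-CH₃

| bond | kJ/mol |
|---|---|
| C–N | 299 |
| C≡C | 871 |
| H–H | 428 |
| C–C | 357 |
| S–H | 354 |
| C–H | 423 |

ΔH ≈ −322 kJ

Bonds broken (reactants):
  C≡C: 1 × 871 = 871
  C–H: 2 × 423 = 846
  H–H: 2 × 428 = 856
  Σ(broken) = 2573 kJ
Bonds formed (products):
  C–C: 1 × 357 = 357
  C–H: 6 × 423 = 2538
  Σ(formed) = 2895 kJ
ΔH = Σ(broken) − Σ(formed) = 2573 − 2895 = −322 kJ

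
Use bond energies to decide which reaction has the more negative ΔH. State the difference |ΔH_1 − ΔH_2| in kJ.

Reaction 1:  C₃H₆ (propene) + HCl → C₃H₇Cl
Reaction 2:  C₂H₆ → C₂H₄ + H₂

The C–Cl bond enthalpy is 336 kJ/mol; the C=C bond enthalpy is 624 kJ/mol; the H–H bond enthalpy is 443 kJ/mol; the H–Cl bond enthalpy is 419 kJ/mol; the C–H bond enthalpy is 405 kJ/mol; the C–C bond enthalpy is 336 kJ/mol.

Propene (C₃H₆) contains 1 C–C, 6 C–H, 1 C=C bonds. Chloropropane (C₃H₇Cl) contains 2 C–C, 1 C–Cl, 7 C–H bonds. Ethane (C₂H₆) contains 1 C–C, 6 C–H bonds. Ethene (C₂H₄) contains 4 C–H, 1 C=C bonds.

Reaction 1, by 113 kJ

Reaction 1:
  Bonds broken (reactants):
    C–C: 1 × 336 = 336
    C–H: 6 × 405 = 2430
    C=C: 1 × 624 = 624
    H–Cl: 1 × 419 = 419
    Σ(broken) = 3809 kJ
  Bonds formed (products):
    C–C: 2 × 336 = 672
    C–Cl: 1 × 336 = 336
    C–H: 7 × 405 = 2835
    Σ(formed) = 3843 kJ
  ΔH_1 = 3809 − 3843 = −34 kJ
Reaction 2:
  Bonds broken (reactants):
    C–C: 1 × 336 = 336
    C–H: 6 × 405 = 2430
    Σ(broken) = 2766 kJ
  Bonds formed (products):
    C–H: 4 × 405 = 1620
    C=C: 1 × 624 = 624
    H–H: 1 × 443 = 443
    Σ(formed) = 2687 kJ
  ΔH_2 = 2766 − 2687 = +79 kJ
ΔH_1 − ΔH_2 = −113 kJ, so reaction 1 has the more negative ΔH; |ΔH_1 − ΔH_2| = 113 kJ.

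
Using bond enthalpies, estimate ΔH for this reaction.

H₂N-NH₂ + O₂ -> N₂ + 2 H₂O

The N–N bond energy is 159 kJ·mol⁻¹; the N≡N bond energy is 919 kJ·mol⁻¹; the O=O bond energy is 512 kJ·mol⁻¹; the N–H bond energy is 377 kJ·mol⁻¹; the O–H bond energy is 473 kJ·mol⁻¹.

Bonds broken (reactants):
  N–H: 4 × 377 = 1508
  N–N: 1 × 159 = 159
  O=O: 1 × 512 = 512
  Σ(broken) = 2179 kJ
Bonds formed (products):
  N≡N: 1 × 919 = 919
  O–H: 4 × 473 = 1892
  Σ(formed) = 2811 kJ
ΔH = Σ(broken) − Σ(formed) = 2179 − 2811 = −632 kJ

ΔH ≈ −632 kJ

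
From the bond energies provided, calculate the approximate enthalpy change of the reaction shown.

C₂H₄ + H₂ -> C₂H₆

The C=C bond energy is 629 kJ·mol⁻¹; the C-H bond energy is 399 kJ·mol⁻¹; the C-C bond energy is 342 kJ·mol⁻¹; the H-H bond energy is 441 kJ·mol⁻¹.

ΔH ≈ −70 kJ

Bonds broken (reactants):
  C-H: 4 × 399 = 1596
  C=C: 1 × 629 = 629
  H-H: 1 × 441 = 441
  Σ(broken) = 2666 kJ
Bonds formed (products):
  C-C: 1 × 342 = 342
  C-H: 6 × 399 = 2394
  Σ(formed) = 2736 kJ
ΔH = Σ(broken) − Σ(formed) = 2666 − 2736 = −70 kJ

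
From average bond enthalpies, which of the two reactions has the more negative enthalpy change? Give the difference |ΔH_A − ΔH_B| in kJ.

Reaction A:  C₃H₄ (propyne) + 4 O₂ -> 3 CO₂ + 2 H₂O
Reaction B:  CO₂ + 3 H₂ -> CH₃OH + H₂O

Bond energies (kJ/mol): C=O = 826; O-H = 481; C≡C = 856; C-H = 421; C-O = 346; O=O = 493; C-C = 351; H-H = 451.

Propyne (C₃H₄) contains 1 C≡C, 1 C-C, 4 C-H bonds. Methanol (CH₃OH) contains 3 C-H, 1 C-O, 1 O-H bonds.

Reaction A, by 1970 kJ

Reaction A:
  Bonds broken (reactants):
    C≡C: 1 × 856 = 856
    C-C: 1 × 351 = 351
    C-H: 4 × 421 = 1684
    O=O: 4 × 493 = 1972
    Σ(broken) = 4863 kJ
  Bonds formed (products):
    C=O: 6 × 826 = 4956
    O-H: 4 × 481 = 1924
    Σ(formed) = 6880 kJ
  ΔH_A = 4863 − 6880 = −2017 kJ
Reaction B:
  Bonds broken (reactants):
    C=O: 2 × 826 = 1652
    H-H: 3 × 451 = 1353
    Σ(broken) = 3005 kJ
  Bonds formed (products):
    C-H: 3 × 421 = 1263
    C-O: 1 × 346 = 346
    O-H: 3 × 481 = 1443
    Σ(formed) = 3052 kJ
  ΔH_B = 3005 − 3052 = −47 kJ
ΔH_A − ΔH_B = −1970 kJ, so reaction A has the more negative ΔH; |ΔH_A − ΔH_B| = 1970 kJ.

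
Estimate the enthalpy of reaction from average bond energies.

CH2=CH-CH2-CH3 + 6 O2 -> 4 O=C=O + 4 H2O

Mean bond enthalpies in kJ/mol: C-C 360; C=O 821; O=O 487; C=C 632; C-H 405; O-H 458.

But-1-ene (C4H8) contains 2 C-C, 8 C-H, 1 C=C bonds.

ΔH ≈ −2718 kJ

Bonds broken (reactants):
  C-C: 2 × 360 = 720
  C-H: 8 × 405 = 3240
  C=C: 1 × 632 = 632
  O=O: 6 × 487 = 2922
  Σ(broken) = 7514 kJ
Bonds formed (products):
  C=O: 8 × 821 = 6568
  O-H: 8 × 458 = 3664
  Σ(formed) = 10232 kJ
ΔH = Σ(broken) − Σ(formed) = 7514 − 10232 = −2718 kJ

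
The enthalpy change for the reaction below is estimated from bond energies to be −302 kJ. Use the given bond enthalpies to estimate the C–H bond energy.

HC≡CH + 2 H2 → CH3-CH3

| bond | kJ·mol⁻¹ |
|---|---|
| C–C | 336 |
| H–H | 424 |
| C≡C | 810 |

Let D be the C–H bond energy.
Σ(broken) = 1×810 + 2×D + 2×424 = 1658 + 2D
Σ(formed) = 1×336 + 6×D = 336 + 6D
ΔH = Σ(broken) − Σ(formed) = (1658 + 2D) − (336 + 6D) = +1322 − 4D
Setting this equal to −302 kJ gives 4D = 1624, so D = 406 kJ/mol.

D(C–H) ≈ 406 kJ/mol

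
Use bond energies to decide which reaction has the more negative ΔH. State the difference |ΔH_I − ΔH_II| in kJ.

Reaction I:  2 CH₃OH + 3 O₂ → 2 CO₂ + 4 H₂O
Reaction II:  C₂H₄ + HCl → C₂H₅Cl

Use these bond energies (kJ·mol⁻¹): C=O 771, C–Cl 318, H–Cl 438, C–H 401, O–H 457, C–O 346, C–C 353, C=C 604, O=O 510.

Reaction I, by 1168 kJ

Reaction I:
  Bonds broken (reactants):
    C–H: 6 × 401 = 2406
    C–O: 2 × 346 = 692
    O–H: 2 × 457 = 914
    O=O: 3 × 510 = 1530
    Σ(broken) = 5542 kJ
  Bonds formed (products):
    C=O: 4 × 771 = 3084
    O–H: 8 × 457 = 3656
    Σ(formed) = 6740 kJ
  ΔH_I = 5542 − 6740 = −1198 kJ
Reaction II:
  Bonds broken (reactants):
    C–H: 4 × 401 = 1604
    C=C: 1 × 604 = 604
    H–Cl: 1 × 438 = 438
    Σ(broken) = 2646 kJ
  Bonds formed (products):
    C–C: 1 × 353 = 353
    C–Cl: 1 × 318 = 318
    C–H: 5 × 401 = 2005
    Σ(formed) = 2676 kJ
  ΔH_II = 2646 − 2676 = −30 kJ
ΔH_I − ΔH_II = −1168 kJ, so reaction I has the more negative ΔH; |ΔH_I − ΔH_II| = 1168 kJ.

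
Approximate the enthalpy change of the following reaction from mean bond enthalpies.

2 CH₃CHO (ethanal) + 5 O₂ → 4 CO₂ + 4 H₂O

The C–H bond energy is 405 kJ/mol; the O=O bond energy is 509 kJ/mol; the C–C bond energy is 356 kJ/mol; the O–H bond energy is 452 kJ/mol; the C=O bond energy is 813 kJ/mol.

ΔH ≈ −1997 kJ

Bonds broken (reactants):
  C–C: 2 × 356 = 712
  C–H: 8 × 405 = 3240
  C=O: 2 × 813 = 1626
  O=O: 5 × 509 = 2545
  Σ(broken) = 8123 kJ
Bonds formed (products):
  C=O: 8 × 813 = 6504
  O–H: 8 × 452 = 3616
  Σ(formed) = 10120 kJ
ΔH = Σ(broken) − Σ(formed) = 8123 − 10120 = −1997 kJ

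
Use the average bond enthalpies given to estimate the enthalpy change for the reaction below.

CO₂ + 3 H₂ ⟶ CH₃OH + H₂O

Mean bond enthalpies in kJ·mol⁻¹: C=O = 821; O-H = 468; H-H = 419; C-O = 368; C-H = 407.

ΔH ≈ −94 kJ

Bonds broken (reactants):
  C=O: 2 × 821 = 1642
  H-H: 3 × 419 = 1257
  Σ(broken) = 2899 kJ
Bonds formed (products):
  C-H: 3 × 407 = 1221
  C-O: 1 × 368 = 368
  O-H: 3 × 468 = 1404
  Σ(formed) = 2993 kJ
ΔH = Σ(broken) − Σ(formed) = 2899 − 2993 = −94 kJ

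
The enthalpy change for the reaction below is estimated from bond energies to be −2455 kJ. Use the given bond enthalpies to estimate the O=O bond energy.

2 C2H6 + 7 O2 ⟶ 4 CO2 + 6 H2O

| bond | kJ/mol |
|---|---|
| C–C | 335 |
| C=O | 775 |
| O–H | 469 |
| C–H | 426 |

Let D be the O=O bond energy.
Σ(broken) = 2×335 + 12×426 + 7×D = 5782 + 7D
Σ(formed) = 8×775 + 12×469 = 11828
ΔH = Σ(broken) − Σ(formed) = (5782 + 7D) − (11828) = −6046 + 7D
Setting this equal to −2455 kJ gives 7D = 3591, so D = 513 kJ/mol.

D(O=O) ≈ 513 kJ/mol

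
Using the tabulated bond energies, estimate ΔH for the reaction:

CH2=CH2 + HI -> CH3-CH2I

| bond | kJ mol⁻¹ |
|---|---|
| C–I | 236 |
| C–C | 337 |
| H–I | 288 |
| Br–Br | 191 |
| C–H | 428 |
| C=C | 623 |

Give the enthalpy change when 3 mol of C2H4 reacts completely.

Bonds broken (reactants):
  C–H: 4 × 428 = 1712
  C=C: 1 × 623 = 623
  H–I: 1 × 288 = 288
  Σ(broken) = 2623 kJ
Bonds formed (products):
  C–C: 1 × 337 = 337
  C–H: 5 × 428 = 2140
  C–I: 1 × 236 = 236
  Σ(formed) = 2713 kJ
ΔH = Σ(broken) − Σ(formed) = 2623 − 2713 = −90 kJ
For 3× the reaction as written: 3 × (−90) = −270 kJ

ΔH = −270 kJ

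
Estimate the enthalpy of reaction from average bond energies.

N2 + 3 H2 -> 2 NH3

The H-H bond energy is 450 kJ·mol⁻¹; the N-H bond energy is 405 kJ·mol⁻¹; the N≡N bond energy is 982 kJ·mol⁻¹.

ΔH ≈ −98 kJ

Bonds broken (reactants):
  H-H: 3 × 450 = 1350
  N≡N: 1 × 982 = 982
  Σ(broken) = 2332 kJ
Bonds formed (products):
  N-H: 6 × 405 = 2430
  Σ(formed) = 2430 kJ
ΔH = Σ(broken) − Σ(formed) = 2332 − 2430 = −98 kJ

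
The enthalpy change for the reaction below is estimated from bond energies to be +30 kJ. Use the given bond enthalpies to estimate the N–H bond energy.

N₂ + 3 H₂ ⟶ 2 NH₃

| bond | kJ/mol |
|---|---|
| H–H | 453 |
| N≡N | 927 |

D(N–H) ≈ 376 kJ/mol

Let D be the N–H bond energy.
Σ(broken) = 3×453 + 1×927 = 2286
Σ(formed) = 6×D = 6D
ΔH = Σ(broken) − Σ(formed) = (2286) − (6D) = +2286 − 6D
Setting this equal to +30 kJ gives 6D = 2256, so D = 376 kJ/mol.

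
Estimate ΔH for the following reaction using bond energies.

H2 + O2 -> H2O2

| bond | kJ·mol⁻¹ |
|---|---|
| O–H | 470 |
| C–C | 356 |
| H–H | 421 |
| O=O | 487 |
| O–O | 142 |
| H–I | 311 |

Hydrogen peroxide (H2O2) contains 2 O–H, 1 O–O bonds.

ΔH ≈ −174 kJ

Bonds broken (reactants):
  H–H: 1 × 421 = 421
  O=O: 1 × 487 = 487
  Σ(broken) = 908 kJ
Bonds formed (products):
  O–H: 2 × 470 = 940
  O–O: 1 × 142 = 142
  Σ(formed) = 1082 kJ
ΔH = Σ(broken) − Σ(formed) = 908 − 1082 = −174 kJ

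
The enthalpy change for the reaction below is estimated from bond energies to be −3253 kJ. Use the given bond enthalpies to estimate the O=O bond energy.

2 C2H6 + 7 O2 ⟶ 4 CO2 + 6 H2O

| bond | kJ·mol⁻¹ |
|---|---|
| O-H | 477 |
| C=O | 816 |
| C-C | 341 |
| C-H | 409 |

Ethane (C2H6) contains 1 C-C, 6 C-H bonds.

D(O=O) ≈ 487 kJ/mol

Let D be the O=O bond energy.
Σ(broken) = 2×341 + 12×409 + 7×D = 5590 + 7D
Σ(formed) = 8×816 + 12×477 = 12252
ΔH = Σ(broken) − Σ(formed) = (5590 + 7D) − (12252) = −6662 + 7D
Setting this equal to −3253 kJ gives 7D = 3409, so D = 487 kJ/mol.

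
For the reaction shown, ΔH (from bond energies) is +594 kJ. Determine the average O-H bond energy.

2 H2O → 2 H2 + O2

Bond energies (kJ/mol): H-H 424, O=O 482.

D(O-H) ≈ 481 kJ/mol

Let D be the O-H bond energy.
Σ(broken) = 4×D = 4D
Σ(formed) = 2×424 + 1×482 = 1330
ΔH = Σ(broken) − Σ(formed) = (4D) − (1330) = −1330 + 4D
Setting this equal to +594 kJ gives 4D = 1924, so D = 481 kJ/mol.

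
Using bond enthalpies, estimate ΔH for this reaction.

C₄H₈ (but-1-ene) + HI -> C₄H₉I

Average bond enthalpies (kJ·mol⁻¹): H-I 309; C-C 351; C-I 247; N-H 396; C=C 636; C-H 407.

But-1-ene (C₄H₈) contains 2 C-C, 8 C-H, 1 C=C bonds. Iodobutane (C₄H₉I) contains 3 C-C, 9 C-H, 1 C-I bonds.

Bonds broken (reactants):
  C-C: 2 × 351 = 702
  C-H: 8 × 407 = 3256
  C=C: 1 × 636 = 636
  H-I: 1 × 309 = 309
  Σ(broken) = 4903 kJ
Bonds formed (products):
  C-C: 3 × 351 = 1053
  C-H: 9 × 407 = 3663
  C-I: 1 × 247 = 247
  Σ(formed) = 4963 kJ
ΔH = Σ(broken) − Σ(formed) = 4903 − 4963 = −60 kJ

ΔH ≈ −60 kJ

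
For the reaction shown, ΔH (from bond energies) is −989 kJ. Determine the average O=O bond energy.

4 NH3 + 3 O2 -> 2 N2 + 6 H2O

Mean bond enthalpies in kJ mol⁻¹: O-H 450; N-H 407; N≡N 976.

Let D be the O=O bond energy.
Σ(broken) = 12×407 + 3×D = 4884 + 3D
Σ(formed) = 2×976 + 12×450 = 7352
ΔH = Σ(broken) − Σ(formed) = (4884 + 3D) − (7352) = −2468 + 3D
Setting this equal to −989 kJ gives 3D = 1479, so D = 493 kJ/mol.

D(O=O) ≈ 493 kJ/mol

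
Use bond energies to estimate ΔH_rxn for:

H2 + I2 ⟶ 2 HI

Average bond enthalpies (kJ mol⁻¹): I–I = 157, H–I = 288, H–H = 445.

Bonds broken (reactants):
  H–H: 1 × 445 = 445
  I–I: 1 × 157 = 157
  Σ(broken) = 602 kJ
Bonds formed (products):
  H–I: 2 × 288 = 576
  Σ(formed) = 576 kJ
ΔH = Σ(broken) − Σ(formed) = 602 − 576 = +26 kJ

ΔH ≈ +26 kJ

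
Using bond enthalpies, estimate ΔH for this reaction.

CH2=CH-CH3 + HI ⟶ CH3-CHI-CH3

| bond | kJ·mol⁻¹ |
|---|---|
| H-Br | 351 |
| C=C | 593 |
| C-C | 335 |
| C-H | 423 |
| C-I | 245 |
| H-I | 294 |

Bonds broken (reactants):
  C-C: 1 × 335 = 335
  C-H: 6 × 423 = 2538
  C=C: 1 × 593 = 593
  H-I: 1 × 294 = 294
  Σ(broken) = 3760 kJ
Bonds formed (products):
  C-C: 2 × 335 = 670
  C-H: 7 × 423 = 2961
  C-I: 1 × 245 = 245
  Σ(formed) = 3876 kJ
ΔH = Σ(broken) − Σ(formed) = 3760 − 3876 = −116 kJ

ΔH ≈ −116 kJ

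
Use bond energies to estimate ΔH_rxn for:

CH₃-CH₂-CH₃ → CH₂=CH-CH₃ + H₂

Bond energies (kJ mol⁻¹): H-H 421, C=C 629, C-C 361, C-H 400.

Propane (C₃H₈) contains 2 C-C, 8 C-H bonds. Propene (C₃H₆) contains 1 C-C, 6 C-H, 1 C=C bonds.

Bonds broken (reactants):
  C-C: 2 × 361 = 722
  C-H: 8 × 400 = 3200
  Σ(broken) = 3922 kJ
Bonds formed (products):
  C-C: 1 × 361 = 361
  C-H: 6 × 400 = 2400
  C=C: 1 × 629 = 629
  H-H: 1 × 421 = 421
  Σ(formed) = 3811 kJ
ΔH = Σ(broken) − Σ(formed) = 3922 − 3811 = +111 kJ

ΔH ≈ +111 kJ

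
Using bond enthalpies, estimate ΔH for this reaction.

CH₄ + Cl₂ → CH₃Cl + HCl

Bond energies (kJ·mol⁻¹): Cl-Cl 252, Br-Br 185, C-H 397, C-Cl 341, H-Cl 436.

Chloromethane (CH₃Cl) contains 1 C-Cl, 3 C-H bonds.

Bonds broken (reactants):
  C-H: 4 × 397 = 1588
  Cl-Cl: 1 × 252 = 252
  Σ(broken) = 1840 kJ
Bonds formed (products):
  C-Cl: 1 × 341 = 341
  C-H: 3 × 397 = 1191
  H-Cl: 1 × 436 = 436
  Σ(formed) = 1968 kJ
ΔH = Σ(broken) − Σ(formed) = 1840 − 1968 = −128 kJ

ΔH ≈ −128 kJ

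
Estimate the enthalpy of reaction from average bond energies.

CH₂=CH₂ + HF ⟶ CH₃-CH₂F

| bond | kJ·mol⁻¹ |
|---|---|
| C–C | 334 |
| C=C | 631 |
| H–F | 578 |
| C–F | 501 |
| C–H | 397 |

Bonds broken (reactants):
  C–H: 4 × 397 = 1588
  C=C: 1 × 631 = 631
  H–F: 1 × 578 = 578
  Σ(broken) = 2797 kJ
Bonds formed (products):
  C–C: 1 × 334 = 334
  C–F: 1 × 501 = 501
  C–H: 5 × 397 = 1985
  Σ(formed) = 2820 kJ
ΔH = Σ(broken) − Σ(formed) = 2797 − 2820 = −23 kJ

ΔH ≈ −23 kJ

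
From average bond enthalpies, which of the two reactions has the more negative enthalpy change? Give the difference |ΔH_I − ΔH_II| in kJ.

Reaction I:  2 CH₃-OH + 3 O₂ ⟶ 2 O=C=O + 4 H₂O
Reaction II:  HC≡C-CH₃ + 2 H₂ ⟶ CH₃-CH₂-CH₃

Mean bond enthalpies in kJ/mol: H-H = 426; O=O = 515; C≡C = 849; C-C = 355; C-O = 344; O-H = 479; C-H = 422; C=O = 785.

Reaction I:
  Bonds broken (reactants):
    C-H: 6 × 422 = 2532
    C-O: 2 × 344 = 688
    O-H: 2 × 479 = 958
    O=O: 3 × 515 = 1545
    Σ(broken) = 5723 kJ
  Bonds formed (products):
    C=O: 4 × 785 = 3140
    O-H: 8 × 479 = 3832
    Σ(formed) = 6972 kJ
  ΔH_I = 5723 − 6972 = −1249 kJ
Reaction II:
  Bonds broken (reactants):
    C≡C: 1 × 849 = 849
    C-C: 1 × 355 = 355
    C-H: 4 × 422 = 1688
    H-H: 2 × 426 = 852
    Σ(broken) = 3744 kJ
  Bonds formed (products):
    C-C: 2 × 355 = 710
    C-H: 8 × 422 = 3376
    Σ(formed) = 4086 kJ
  ΔH_II = 3744 − 4086 = −342 kJ
ΔH_I − ΔH_II = −907 kJ, so reaction I has the more negative ΔH; |ΔH_I − ΔH_II| = 907 kJ.

Reaction I, by 907 kJ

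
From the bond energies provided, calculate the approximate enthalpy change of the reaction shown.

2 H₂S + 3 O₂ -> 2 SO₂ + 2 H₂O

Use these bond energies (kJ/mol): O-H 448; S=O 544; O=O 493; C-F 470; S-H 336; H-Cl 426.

ΔH ≈ −1145 kJ

Bonds broken (reactants):
  O=O: 3 × 493 = 1479
  S-H: 4 × 336 = 1344
  Σ(broken) = 2823 kJ
Bonds formed (products):
  O-H: 4 × 448 = 1792
  S=O: 4 × 544 = 2176
  Σ(formed) = 3968 kJ
ΔH = Σ(broken) − Σ(formed) = 2823 − 3968 = −1145 kJ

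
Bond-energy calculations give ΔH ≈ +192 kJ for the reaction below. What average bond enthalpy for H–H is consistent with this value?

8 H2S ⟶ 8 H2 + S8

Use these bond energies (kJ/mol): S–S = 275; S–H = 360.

Let D be the H–H bond energy.
Σ(broken) = 16×360 = 5760
Σ(formed) = 8×D + 8×275 = 2200 + 8D
ΔH = Σ(broken) − Σ(formed) = (5760) − (2200 + 8D) = +3560 − 8D
Setting this equal to +192 kJ gives 8D = 3368, so D = 421 kJ/mol.

D(H–H) ≈ 421 kJ/mol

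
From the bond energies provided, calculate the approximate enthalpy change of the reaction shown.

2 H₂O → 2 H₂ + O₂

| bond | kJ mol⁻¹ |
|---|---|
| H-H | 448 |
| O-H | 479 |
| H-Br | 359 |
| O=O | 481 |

Bonds broken (reactants):
  O-H: 4 × 479 = 1916
  Σ(broken) = 1916 kJ
Bonds formed (products):
  H-H: 2 × 448 = 896
  O=O: 1 × 481 = 481
  Σ(formed) = 1377 kJ
ΔH = Σ(broken) − Σ(formed) = 1916 − 1377 = +539 kJ

ΔH ≈ +539 kJ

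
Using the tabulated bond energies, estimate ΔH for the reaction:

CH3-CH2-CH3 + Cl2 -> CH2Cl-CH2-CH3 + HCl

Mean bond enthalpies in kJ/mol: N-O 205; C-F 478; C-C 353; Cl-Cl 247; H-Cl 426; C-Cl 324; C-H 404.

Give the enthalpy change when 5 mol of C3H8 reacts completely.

Bonds broken (reactants):
  C-C: 2 × 353 = 706
  C-H: 8 × 404 = 3232
  Cl-Cl: 1 × 247 = 247
  Σ(broken) = 4185 kJ
Bonds formed (products):
  C-C: 2 × 353 = 706
  C-Cl: 1 × 324 = 324
  C-H: 7 × 404 = 2828
  H-Cl: 1 × 426 = 426
  Σ(formed) = 4284 kJ
ΔH = Σ(broken) − Σ(formed) = 4185 − 4284 = −99 kJ
For 5× the reaction as written: 5 × (−99) = −495 kJ

ΔH = −495 kJ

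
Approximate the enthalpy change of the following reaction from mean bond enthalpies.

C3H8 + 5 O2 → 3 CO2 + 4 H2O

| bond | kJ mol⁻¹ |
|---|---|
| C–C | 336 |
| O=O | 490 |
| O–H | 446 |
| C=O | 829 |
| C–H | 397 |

Bonds broken (reactants):
  C–C: 2 × 336 = 672
  C–H: 8 × 397 = 3176
  O=O: 5 × 490 = 2450
  Σ(broken) = 6298 kJ
Bonds formed (products):
  C=O: 6 × 829 = 4974
  O–H: 8 × 446 = 3568
  Σ(formed) = 8542 kJ
ΔH = Σ(broken) − Σ(formed) = 6298 − 8542 = −2244 kJ

ΔH ≈ −2244 kJ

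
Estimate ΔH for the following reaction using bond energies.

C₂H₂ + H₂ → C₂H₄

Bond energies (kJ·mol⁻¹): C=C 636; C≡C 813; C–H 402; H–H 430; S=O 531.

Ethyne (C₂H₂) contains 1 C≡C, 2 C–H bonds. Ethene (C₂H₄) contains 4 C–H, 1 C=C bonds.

Bonds broken (reactants):
  C≡C: 1 × 813 = 813
  C–H: 2 × 402 = 804
  H–H: 1 × 430 = 430
  Σ(broken) = 2047 kJ
Bonds formed (products):
  C–H: 4 × 402 = 1608
  C=C: 1 × 636 = 636
  Σ(formed) = 2244 kJ
ΔH = Σ(broken) − Σ(formed) = 2047 − 2244 = −197 kJ

ΔH ≈ −197 kJ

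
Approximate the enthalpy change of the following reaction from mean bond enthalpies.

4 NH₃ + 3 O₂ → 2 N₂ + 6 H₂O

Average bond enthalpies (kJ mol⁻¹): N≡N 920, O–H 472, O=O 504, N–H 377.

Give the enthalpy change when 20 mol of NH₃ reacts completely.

ΔH = −7340 kJ

Bonds broken (reactants):
  N–H: 12 × 377 = 4524
  O=O: 3 × 504 = 1512
  Σ(broken) = 6036 kJ
Bonds formed (products):
  N≡N: 2 × 920 = 1840
  O–H: 12 × 472 = 5664
  Σ(formed) = 7504 kJ
ΔH = Σ(broken) − Σ(formed) = 6036 − 7504 = −1468 kJ
For 5× the reaction as written: 5 × (−1468) = −7340 kJ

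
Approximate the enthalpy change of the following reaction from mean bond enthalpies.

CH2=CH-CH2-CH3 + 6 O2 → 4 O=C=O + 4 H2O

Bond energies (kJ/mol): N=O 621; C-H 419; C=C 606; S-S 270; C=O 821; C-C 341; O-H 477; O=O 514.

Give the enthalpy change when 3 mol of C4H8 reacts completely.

Bonds broken (reactants):
  C-C: 2 × 341 = 682
  C-H: 8 × 419 = 3352
  C=C: 1 × 606 = 606
  O=O: 6 × 514 = 3084
  Σ(broken) = 7724 kJ
Bonds formed (products):
  C=O: 8 × 821 = 6568
  O-H: 8 × 477 = 3816
  Σ(formed) = 10384 kJ
ΔH = Σ(broken) − Σ(formed) = 7724 − 10384 = −2660 kJ
For 3× the reaction as written: 3 × (−2660) = −7980 kJ

ΔH = −7980 kJ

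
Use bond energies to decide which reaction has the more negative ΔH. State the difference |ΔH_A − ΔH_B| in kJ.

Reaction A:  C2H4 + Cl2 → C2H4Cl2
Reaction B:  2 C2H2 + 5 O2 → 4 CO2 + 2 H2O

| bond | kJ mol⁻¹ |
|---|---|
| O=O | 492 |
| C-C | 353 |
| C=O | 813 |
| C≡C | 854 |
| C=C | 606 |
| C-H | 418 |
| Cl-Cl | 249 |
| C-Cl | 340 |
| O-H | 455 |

Reaction A:
  Bonds broken (reactants):
    C-H: 4 × 418 = 1672
    C=C: 1 × 606 = 606
    Cl-Cl: 1 × 249 = 249
    Σ(broken) = 2527 kJ
  Bonds formed (products):
    C-C: 1 × 353 = 353
    C-Cl: 2 × 340 = 680
    C-H: 4 × 418 = 1672
    Σ(formed) = 2705 kJ
  ΔH_A = 2527 − 2705 = −178 kJ
Reaction B:
  Bonds broken (reactants):
    C≡C: 2 × 854 = 1708
    C-H: 4 × 418 = 1672
    O=O: 5 × 492 = 2460
    Σ(broken) = 5840 kJ
  Bonds formed (products):
    C=O: 8 × 813 = 6504
    O-H: 4 × 455 = 1820
    Σ(formed) = 8324 kJ
  ΔH_B = 5840 − 8324 = −2484 kJ
ΔH_A − ΔH_B = +2306 kJ, so reaction B has the more negative ΔH; |ΔH_A − ΔH_B| = 2306 kJ.

Reaction B, by 2306 kJ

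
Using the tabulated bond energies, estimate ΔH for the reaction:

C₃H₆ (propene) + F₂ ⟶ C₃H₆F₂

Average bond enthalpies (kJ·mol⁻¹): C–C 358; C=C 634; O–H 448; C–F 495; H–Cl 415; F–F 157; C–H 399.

Bonds broken (reactants):
  C–C: 1 × 358 = 358
  C–H: 6 × 399 = 2394
  C=C: 1 × 634 = 634
  F–F: 1 × 157 = 157
  Σ(broken) = 3543 kJ
Bonds formed (products):
  C–C: 2 × 358 = 716
  C–F: 2 × 495 = 990
  C–H: 6 × 399 = 2394
  Σ(formed) = 4100 kJ
ΔH = Σ(broken) − Σ(formed) = 3543 − 4100 = −557 kJ

ΔH ≈ −557 kJ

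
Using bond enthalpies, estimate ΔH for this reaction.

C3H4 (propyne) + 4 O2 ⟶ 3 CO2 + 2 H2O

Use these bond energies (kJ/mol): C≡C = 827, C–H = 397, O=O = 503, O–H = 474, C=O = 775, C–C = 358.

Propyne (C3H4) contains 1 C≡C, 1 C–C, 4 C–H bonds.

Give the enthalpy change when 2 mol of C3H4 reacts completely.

ΔH = −3522 kJ

Bonds broken (reactants):
  C≡C: 1 × 827 = 827
  C–C: 1 × 358 = 358
  C–H: 4 × 397 = 1588
  O=O: 4 × 503 = 2012
  Σ(broken) = 4785 kJ
Bonds formed (products):
  C=O: 6 × 775 = 4650
  O–H: 4 × 474 = 1896
  Σ(formed) = 6546 kJ
ΔH = Σ(broken) − Σ(formed) = 4785 − 6546 = −1761 kJ
For 2× the reaction as written: 2 × (−1761) = −3522 kJ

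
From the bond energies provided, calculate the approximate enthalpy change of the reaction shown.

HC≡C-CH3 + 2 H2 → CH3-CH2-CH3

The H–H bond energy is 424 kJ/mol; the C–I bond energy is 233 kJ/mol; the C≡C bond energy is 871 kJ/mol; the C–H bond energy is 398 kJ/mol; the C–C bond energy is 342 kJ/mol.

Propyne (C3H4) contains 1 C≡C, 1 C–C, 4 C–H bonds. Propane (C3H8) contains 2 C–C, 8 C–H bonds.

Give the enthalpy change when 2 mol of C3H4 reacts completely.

ΔH = −430 kJ

Bonds broken (reactants):
  C≡C: 1 × 871 = 871
  C–C: 1 × 342 = 342
  C–H: 4 × 398 = 1592
  H–H: 2 × 424 = 848
  Σ(broken) = 3653 kJ
Bonds formed (products):
  C–C: 2 × 342 = 684
  C–H: 8 × 398 = 3184
  Σ(formed) = 3868 kJ
ΔH = Σ(broken) − Σ(formed) = 3653 − 3868 = −215 kJ
For 2× the reaction as written: 2 × (−215) = −430 kJ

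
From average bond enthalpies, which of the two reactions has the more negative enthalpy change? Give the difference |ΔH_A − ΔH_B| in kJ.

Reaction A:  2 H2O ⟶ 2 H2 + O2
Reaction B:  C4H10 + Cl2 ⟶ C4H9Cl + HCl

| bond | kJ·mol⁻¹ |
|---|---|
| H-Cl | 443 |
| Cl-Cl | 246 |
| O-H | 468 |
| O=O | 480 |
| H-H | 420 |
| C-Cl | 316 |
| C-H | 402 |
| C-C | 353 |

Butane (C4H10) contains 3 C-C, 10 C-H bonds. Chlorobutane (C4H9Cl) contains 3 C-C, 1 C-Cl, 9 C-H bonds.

Reaction B, by 663 kJ

Reaction A:
  Bonds broken (reactants):
    O-H: 4 × 468 = 1872
    Σ(broken) = 1872 kJ
  Bonds formed (products):
    H-H: 2 × 420 = 840
    O=O: 1 × 480 = 480
    Σ(formed) = 1320 kJ
  ΔH_A = 1872 − 1320 = +552 kJ
Reaction B:
  Bonds broken (reactants):
    C-C: 3 × 353 = 1059
    C-H: 10 × 402 = 4020
    Cl-Cl: 1 × 246 = 246
    Σ(broken) = 5325 kJ
  Bonds formed (products):
    C-C: 3 × 353 = 1059
    C-Cl: 1 × 316 = 316
    C-H: 9 × 402 = 3618
    H-Cl: 1 × 443 = 443
    Σ(formed) = 5436 kJ
  ΔH_B = 5325 − 5436 = −111 kJ
ΔH_A − ΔH_B = +663 kJ, so reaction B has the more negative ΔH; |ΔH_A − ΔH_B| = 663 kJ.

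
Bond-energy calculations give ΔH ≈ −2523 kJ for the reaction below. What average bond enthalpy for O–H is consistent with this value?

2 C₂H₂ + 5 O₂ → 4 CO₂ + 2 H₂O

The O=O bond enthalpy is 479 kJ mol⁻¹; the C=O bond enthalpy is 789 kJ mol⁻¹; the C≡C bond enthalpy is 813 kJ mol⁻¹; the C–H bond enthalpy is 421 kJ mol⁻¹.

D(O–H) ≈ 479 kJ/mol

Let D be the O–H bond energy.
Σ(broken) = 2×813 + 4×421 + 5×479 = 5705
Σ(formed) = 8×789 + 4×D = 6312 + 4D
ΔH = Σ(broken) − Σ(formed) = (5705) − (6312 + 4D) = −607 − 4D
Setting this equal to −2523 kJ gives 4D = 1916, so D = 479 kJ/mol.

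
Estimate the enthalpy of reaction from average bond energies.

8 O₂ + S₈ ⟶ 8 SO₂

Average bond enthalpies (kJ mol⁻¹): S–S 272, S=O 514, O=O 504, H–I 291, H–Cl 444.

ΔH ≈ −2016 kJ

Bonds broken (reactants):
  O=O: 8 × 504 = 4032
  S–S: 8 × 272 = 2176
  Σ(broken) = 6208 kJ
Bonds formed (products):
  S=O: 16 × 514 = 8224
  Σ(formed) = 8224 kJ
ΔH = Σ(broken) − Σ(formed) = 6208 − 8224 = −2016 kJ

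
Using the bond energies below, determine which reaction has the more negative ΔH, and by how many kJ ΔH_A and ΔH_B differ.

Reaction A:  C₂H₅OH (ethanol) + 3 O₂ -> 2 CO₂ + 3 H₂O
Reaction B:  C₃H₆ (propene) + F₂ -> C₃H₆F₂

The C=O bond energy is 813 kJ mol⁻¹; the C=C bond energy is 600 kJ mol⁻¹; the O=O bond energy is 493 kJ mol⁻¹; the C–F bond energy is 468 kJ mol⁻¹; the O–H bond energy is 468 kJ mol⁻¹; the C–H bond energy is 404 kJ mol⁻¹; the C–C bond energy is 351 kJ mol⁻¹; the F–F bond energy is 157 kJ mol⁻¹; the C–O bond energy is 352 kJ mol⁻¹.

Reaction A:
  Bonds broken (reactants):
    C–C: 1 × 351 = 351
    C–H: 5 × 404 = 2020
    C–O: 1 × 352 = 352
    O–H: 1 × 468 = 468
    O=O: 3 × 493 = 1479
    Σ(broken) = 4670 kJ
  Bonds formed (products):
    C=O: 4 × 813 = 3252
    O–H: 6 × 468 = 2808
    Σ(formed) = 6060 kJ
  ΔH_A = 4670 − 6060 = −1390 kJ
Reaction B:
  Bonds broken (reactants):
    C–C: 1 × 351 = 351
    C–H: 6 × 404 = 2424
    C=C: 1 × 600 = 600
    F–F: 1 × 157 = 157
    Σ(broken) = 3532 kJ
  Bonds formed (products):
    C–C: 2 × 351 = 702
    C–F: 2 × 468 = 936
    C–H: 6 × 404 = 2424
    Σ(formed) = 4062 kJ
  ΔH_B = 3532 − 4062 = −530 kJ
ΔH_A − ΔH_B = −860 kJ, so reaction A has the more negative ΔH; |ΔH_A − ΔH_B| = 860 kJ.

Reaction A, by 860 kJ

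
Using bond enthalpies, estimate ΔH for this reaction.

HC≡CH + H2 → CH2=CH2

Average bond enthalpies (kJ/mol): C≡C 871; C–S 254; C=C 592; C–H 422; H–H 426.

Bonds broken (reactants):
  C≡C: 1 × 871 = 871
  C–H: 2 × 422 = 844
  H–H: 1 × 426 = 426
  Σ(broken) = 2141 kJ
Bonds formed (products):
  C–H: 4 × 422 = 1688
  C=C: 1 × 592 = 592
  Σ(formed) = 2280 kJ
ΔH = Σ(broken) − Σ(formed) = 2141 − 2280 = −139 kJ

ΔH ≈ −139 kJ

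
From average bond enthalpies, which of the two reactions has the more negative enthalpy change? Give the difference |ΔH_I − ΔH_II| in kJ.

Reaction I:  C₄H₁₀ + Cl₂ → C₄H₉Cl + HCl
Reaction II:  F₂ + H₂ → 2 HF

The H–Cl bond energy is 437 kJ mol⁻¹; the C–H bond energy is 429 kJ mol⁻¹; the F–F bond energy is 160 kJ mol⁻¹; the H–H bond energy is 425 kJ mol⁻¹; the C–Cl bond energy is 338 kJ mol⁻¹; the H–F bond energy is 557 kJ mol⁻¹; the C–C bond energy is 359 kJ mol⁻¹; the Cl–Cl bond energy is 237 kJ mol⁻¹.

Reaction I:
  Bonds broken (reactants):
    C–C: 3 × 359 = 1077
    C–H: 10 × 429 = 4290
    Cl–Cl: 1 × 237 = 237
    Σ(broken) = 5604 kJ
  Bonds formed (products):
    C–C: 3 × 359 = 1077
    C–Cl: 1 × 338 = 338
    C–H: 9 × 429 = 3861
    H–Cl: 1 × 437 = 437
    Σ(formed) = 5713 kJ
  ΔH_I = 5604 − 5713 = −109 kJ
Reaction II:
  Bonds broken (reactants):
    F–F: 1 × 160 = 160
    H–H: 1 × 425 = 425
    Σ(broken) = 585 kJ
  Bonds formed (products):
    H–F: 2 × 557 = 1114
    Σ(formed) = 1114 kJ
  ΔH_II = 585 − 1114 = −529 kJ
ΔH_I − ΔH_II = +420 kJ, so reaction II has the more negative ΔH; |ΔH_I − ΔH_II| = 420 kJ.

Reaction II, by 420 kJ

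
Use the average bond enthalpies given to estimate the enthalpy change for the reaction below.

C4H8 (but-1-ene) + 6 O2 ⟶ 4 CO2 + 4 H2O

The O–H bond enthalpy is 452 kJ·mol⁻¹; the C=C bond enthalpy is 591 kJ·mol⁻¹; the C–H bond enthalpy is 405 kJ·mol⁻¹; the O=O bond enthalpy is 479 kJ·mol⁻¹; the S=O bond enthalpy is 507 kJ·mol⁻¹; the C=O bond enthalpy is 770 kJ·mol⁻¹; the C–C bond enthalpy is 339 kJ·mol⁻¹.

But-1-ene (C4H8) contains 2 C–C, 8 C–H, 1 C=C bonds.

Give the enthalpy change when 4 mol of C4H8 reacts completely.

Bonds broken (reactants):
  C–C: 2 × 339 = 678
  C–H: 8 × 405 = 3240
  C=C: 1 × 591 = 591
  O=O: 6 × 479 = 2874
  Σ(broken) = 7383 kJ
Bonds formed (products):
  C=O: 8 × 770 = 6160
  O–H: 8 × 452 = 3616
  Σ(formed) = 9776 kJ
ΔH = Σ(broken) − Σ(formed) = 7383 − 9776 = −2393 kJ
For 4× the reaction as written: 4 × (−2393) = −9572 kJ

ΔH = −9572 kJ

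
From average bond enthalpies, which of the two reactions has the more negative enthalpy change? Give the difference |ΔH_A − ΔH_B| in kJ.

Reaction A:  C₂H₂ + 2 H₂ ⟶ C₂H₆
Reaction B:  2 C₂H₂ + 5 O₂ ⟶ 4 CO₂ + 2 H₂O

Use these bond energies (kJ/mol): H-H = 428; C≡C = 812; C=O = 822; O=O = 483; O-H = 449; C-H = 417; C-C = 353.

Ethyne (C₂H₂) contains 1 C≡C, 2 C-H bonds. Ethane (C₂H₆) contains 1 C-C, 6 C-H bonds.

Reaction A:
  Bonds broken (reactants):
    C≡C: 1 × 812 = 812
    C-H: 2 × 417 = 834
    H-H: 2 × 428 = 856
    Σ(broken) = 2502 kJ
  Bonds formed (products):
    C-C: 1 × 353 = 353
    C-H: 6 × 417 = 2502
    Σ(formed) = 2855 kJ
  ΔH_A = 2502 − 2855 = −353 kJ
Reaction B:
  Bonds broken (reactants):
    C≡C: 2 × 812 = 1624
    C-H: 4 × 417 = 1668
    O=O: 5 × 483 = 2415
    Σ(broken) = 5707 kJ
  Bonds formed (products):
    C=O: 8 × 822 = 6576
    O-H: 4 × 449 = 1796
    Σ(formed) = 8372 kJ
  ΔH_B = 5707 − 8372 = −2665 kJ
ΔH_A − ΔH_B = +2312 kJ, so reaction B has the more negative ΔH; |ΔH_A − ΔH_B| = 2312 kJ.

Reaction B, by 2312 kJ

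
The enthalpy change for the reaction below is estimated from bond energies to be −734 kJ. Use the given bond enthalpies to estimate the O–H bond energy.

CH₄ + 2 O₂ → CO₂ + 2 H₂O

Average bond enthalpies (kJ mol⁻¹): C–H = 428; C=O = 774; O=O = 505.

Let D be the O–H bond energy.
Σ(broken) = 4×428 + 2×505 = 2722
Σ(formed) = 2×774 + 4×D = 1548 + 4D
ΔH = Σ(broken) − Σ(formed) = (2722) − (1548 + 4D) = +1174 − 4D
Setting this equal to −734 kJ gives 4D = 1908, so D = 477 kJ/mol.

D(O–H) ≈ 477 kJ/mol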